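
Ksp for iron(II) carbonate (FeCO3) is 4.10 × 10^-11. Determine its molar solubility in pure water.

6.40 × 10^-6 M

FeCO3(s) ⇌ Fe^2+ + CO3^2-
Ksp = [Fe^2+][CO3^2-]
For each mole of FeCO3 that dissolves: [Fe^2+] = s, [CO3^2-] = s.
Ksp = (s)(s) = s^2
s = (4.10 × 10^-11)^(1/2) = 6.40 × 10^-6 M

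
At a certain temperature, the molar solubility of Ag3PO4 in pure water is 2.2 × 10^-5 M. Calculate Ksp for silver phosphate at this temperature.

Ag3PO4(s) <=> 3 Ag^+(aq) + PO4^3-(aq)
If s mol/L of Ag3PO4 dissolves, [Ag^+] = 3s and [PO4^3-] = s.
Ksp = [Ag^+]^3[PO4^3-]
So Ksp = (3s)^3 × s = 27s^4
Ksp = 27 × (2.2 × 10^-5)^4 = 6.3 x 10^-18

Ksp ≈ 6.3 x 10^-18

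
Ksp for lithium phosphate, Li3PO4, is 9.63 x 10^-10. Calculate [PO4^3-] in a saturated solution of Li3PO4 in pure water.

Li3PO4(s) ⇌ 3 Li^+ + PO4^3-
Ksp = [Li^+]^3[PO4^3-]
With molar solubility s: [Li^+] = 3s, [PO4^3-] = s.
Substituting: Ksp = (3s)^3s = 27s^4
s = (9.63 x 10^-10 / 27)^(1/4) = 2.444 x 10^-3 M
[PO4^3-] = s = 2.44 x 10^-3 M

[PO4^3-] = 2.44 × 10^-3 M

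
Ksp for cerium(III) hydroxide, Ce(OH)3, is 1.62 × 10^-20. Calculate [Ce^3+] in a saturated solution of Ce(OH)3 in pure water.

4.95 × 10^-6 M

Ce(OH)3(s) ⇌ Ce^3+ + 3 OH^-
Ksp = [Ce^3+][OH^-]^3
If s mol/L of Ce(OH)3 dissolves, [Ce^3+] = s and [OH^-] = 3s.
So Ksp = s × (3s)^3 = 27s^4
s = (1.62 × 10^-20 / 27)^(1/4) = 4.949 × 10^-6 M
[Ce^3+] = s = 4.95 × 10^-6 M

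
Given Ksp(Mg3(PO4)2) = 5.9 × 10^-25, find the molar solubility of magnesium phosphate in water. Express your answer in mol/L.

Mg3(PO4)2(s) <=> 3 Mg^2+(aq) + 2 PO4^3-(aq)
Ksp = [Mg^2+]^3[PO4^3-]^2
Let s = molar solubility. Then [Mg^2+] = 3s and [PO4^3-] = 2s.
Substituting: Ksp = (3s)^3(2s)^2 = 108s^5
Solving, s = (5.9 × 10^-25/108)^(1/5) = 5.6 × 10^-6 M

s = 5.6 x 10^-6 M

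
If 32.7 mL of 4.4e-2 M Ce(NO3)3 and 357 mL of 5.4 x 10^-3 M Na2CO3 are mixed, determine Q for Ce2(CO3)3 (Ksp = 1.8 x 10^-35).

Total volume = 32.7 + 357 = 389.7 mL.
[Ce^3+] = 4.4 × 10^-2 × (32.7/389.7) = 3.69 x 10^-3 M
[CO3^2-] = 5.4 × 10^-3 × (357/389.7) = 4.95 x 10^-3 M
Ce2(CO3)3(s) ⇌ 2 Ce^3+(aq) + 3 CO3^2-(aq), so Q = [Ce^3+]^2[CO3^2-]^3
Q = (3.69 × 10^-3)^2(4.95 × 10^-3)^3 = 1.7 × 10^-12
Q > Ksp, so Ce2(CO3)3 will precipitate.

Q ≈ 1.7 x 10^-12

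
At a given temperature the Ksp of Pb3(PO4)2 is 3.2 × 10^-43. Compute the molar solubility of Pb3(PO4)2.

Pb3(PO4)2(s) ⇌ 3 Pb^2+ + 2 PO4^3-
Ksp = [Pb^2+]^3[PO4^3-]^2
With molar solubility s: [Pb^2+] = 3s, [PO4^3-] = 2s.
So Ksp = (3s)^3 × (2s)^2 = 108s^5
Solving, s = (3.2 × 10^-43/108)^(1/5) = 1.2 × 10^-9 M

1.2 x 10^-9 M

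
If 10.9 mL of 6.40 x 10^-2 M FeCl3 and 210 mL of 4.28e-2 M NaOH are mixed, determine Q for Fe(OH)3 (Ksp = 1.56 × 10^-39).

Total volume = 10.9 + 210 = 220.9 mL.
[Fe^3+] = 6.40 x 10^-2 × (10.9/220.9) = 3.158 × 10^-3 M
[OH^-] = 4.28 × 10^-2 × (210/220.9) = 4.069 × 10^-2 M
Fe(OH)3(s) ⇌ Fe^3+(aq) + 3 OH^-(aq), so Q = [Fe^3+][OH^-]^3
Q = (3.158 × 10^-3)(4.069 × 10^-2)^3 = 2.13 × 10^-7
Q > Ksp, so Fe(OH)3 will precipitate.

Q = 2.13 × 10^-7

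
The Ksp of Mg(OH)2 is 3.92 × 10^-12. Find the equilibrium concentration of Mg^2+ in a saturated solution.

9.93 × 10^-5 M

Mg(OH)2(s) <=> Mg^2+(aq) + 2 OH^-(aq)
Ksp = [Mg^2+][OH^-]^2
For each mole of Mg(OH)2 that dissolves: [Mg^2+] = s, [OH^-] = 2s.
Substituting: Ksp = s(2s)^2 = 4s^3
s = (3.92 × 10^-12 / 4)^(1/3) = 9.933 × 10^-5 M
[Mg^2+] = s = 9.93 × 10^-5 M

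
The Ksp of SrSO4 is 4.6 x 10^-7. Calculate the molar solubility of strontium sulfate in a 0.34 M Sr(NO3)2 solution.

SrSO4(s) ⇌ Sr^2+ + SO4^2-
Ksp = [Sr^2+][SO4^2-]
If s mol/L dissolves here, [Sr^2+] = 0.34 + s ≈ 0.34, [SO4^2-] = s (Ksp is small, so little additional dissolves).
Ksp ≈ 0.34 × s
s = 1.4 × 10^-6 M
Check: s = 1.4 × 10^-6 ≪ 0.34, so the approximation is valid.

1.4 x 10^-6 M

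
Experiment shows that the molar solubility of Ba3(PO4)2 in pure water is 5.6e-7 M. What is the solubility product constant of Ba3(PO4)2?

Ksp ≈ 5.9e-30

Ba3(PO4)2(s) ⇌ 3 Ba^2+(aq) + 2 PO4^3-(aq)
Let s = molar solubility. Then [Ba^2+] = 3s and [PO4^3-] = 2s.
Ksp = [Ba^2+]^3[PO4^3-]^2
Ksp = (3s)^3(2s)^2 = 108s^5
With s = 5.6 × 10^-7: Ksp = 5.9 × 10^-30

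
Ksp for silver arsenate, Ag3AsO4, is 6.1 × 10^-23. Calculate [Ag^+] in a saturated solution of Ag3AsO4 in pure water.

Ag3AsO4(s) ⇌ 3 Ag^+(aq) + AsO4^3-(aq)
Ksp = [Ag^+]^3[AsO4^3-]
If s mol/L of Ag3AsO4 dissolves, [Ag^+] = 3s and [AsO4^3-] = s.
So Ksp = (3s)^3 × s = 27s^4
s = (6.1 × 10^-23 / 27)^(1/4) = 1.23 × 10^-6 M
[Ag^+] = 3s = 3.7 x 10^-6 M

[Ag^+] ≈ 3.7 × 10^-6 M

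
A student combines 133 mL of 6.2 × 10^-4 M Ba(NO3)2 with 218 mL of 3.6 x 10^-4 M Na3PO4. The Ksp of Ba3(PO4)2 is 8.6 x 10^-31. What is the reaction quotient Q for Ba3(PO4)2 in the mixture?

Total volume = 133 + 218 = 351 mL.
[Ba^2+] = 6.2 x 10^-4 × (133/351) = 2.35 × 10^-4 M
[PO4^3-] = 3.6 × 10^-4 × (218/351) = 2.24 × 10^-4 M
Ba3(PO4)2(s) <=> 3 Ba^2+ + 2 PO4^3-, so Q = [Ba^2+]^3[PO4^3-]^2
Q = (2.35 × 10^-4)^3(2.24 × 10^-4)^2 = 6.5 × 10^-19
Q > Ksp, so Ba3(PO4)2 will precipitate.

Q = 6.5 x 10^-19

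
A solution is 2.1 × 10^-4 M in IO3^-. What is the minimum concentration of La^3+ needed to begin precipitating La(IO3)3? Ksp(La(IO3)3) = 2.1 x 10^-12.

La(IO3)3(s) ⇌ La^3+(aq) + 3 IO3^-(aq)
Ksp = [La^3+][IO3^-]^3
Precipitation begins when Q = Ksp. With [IO3^-] = 2.1 × 10^-4 M:
2.1 x 10^-12 = (2.1 × 10^-4)^3 × [La^3+]
[La^3+] = (2.1 x 10^-12 / 9.26 x 10^-12) = 2.3 × 10^-1 M

[La^3+] = 2.3e-1 M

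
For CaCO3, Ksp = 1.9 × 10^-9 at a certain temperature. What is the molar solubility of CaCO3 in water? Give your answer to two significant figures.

CaCO3(s) <=> Ca^2+ + CO3^2-
Ksp = [Ca^2+][CO3^2-]
For each mole of CaCO3 that dissolves: [Ca^2+] = s, [CO3^2-] = s.
Ksp = (s)(s) = s^2
s = (1.9 × 10^-9)^(1/2) = 4.4 × 10^-5 M

4.4 × 10^-5 M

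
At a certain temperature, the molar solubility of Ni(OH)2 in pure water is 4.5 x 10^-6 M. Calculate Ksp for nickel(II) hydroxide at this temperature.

3.6e-16

Ni(OH)2(s) ⇌ Ni^2+ + 2 OH^-
If s mol/L of Ni(OH)2 dissolves, [Ni^2+] = s and [OH^-] = 2s.
Ksp = [Ni^2+][OH^-]^2
Ksp = s(2s)^2 = 4s^3
With s = 4.5 × 10^-6: Ksp = 3.6 × 10^-16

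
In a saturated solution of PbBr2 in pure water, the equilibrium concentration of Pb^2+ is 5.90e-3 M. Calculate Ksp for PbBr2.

PbBr2(s) ⇌ Pb^2+ + 2 Br^-
Stoichiometry gives [Br^-] = (2/1)[Pb^2+] = 1.180 × 10^-2 M.
Ksp = [Pb^2+][Br^-]^2
Ksp = 5.90 × 10^-3 × (1.180 × 10^-2)^2 = 8.22 × 10^-7

Ksp = 8.22 × 10^-7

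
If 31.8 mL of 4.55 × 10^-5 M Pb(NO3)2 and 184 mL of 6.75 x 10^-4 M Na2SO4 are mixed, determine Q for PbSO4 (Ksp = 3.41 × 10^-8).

Q ≈ 3.86e-9

Total volume = 31.8 + 184 = 215.8 mL.
[Pb^2+] = 4.55 × 10^-5 × (31.8/215.8) = 6.705 × 10^-6 M
[SO4^2-] = 6.75 × 10^-4 × (184/215.8) = 5.755 × 10^-4 M
PbSO4(s) ⇌ Pb^2+ + SO4^2-, so Q = [Pb^2+][SO4^2-]
Q = (6.705 x 10^-6)(5.755 × 10^-4) = 3.86 × 10^-9
Q < Ksp, so no precipitate of PbSO4 forms.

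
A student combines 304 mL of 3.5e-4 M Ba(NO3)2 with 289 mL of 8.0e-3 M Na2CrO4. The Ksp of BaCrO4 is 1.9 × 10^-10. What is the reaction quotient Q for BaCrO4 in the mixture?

Q = 7.0 × 10^-7

Total volume = 304 + 289 = 593 mL.
[Ba^2+] = 3.5 × 10^-4 × (304/593) = 1.79 × 10^-4 M
[CrO4^2-] = 8.0 × 10^-3 × (289/593) = 3.90 x 10^-3 M
BaCrO4(s) ⇌ Ba^2+(aq) + CrO4^2-(aq), so Q = [Ba^2+][CrO4^2-]
Q = (1.79 × 10^-4)(3.90 × 10^-3) = 7.0 × 10^-7
Q > Ksp, so BaCrO4 will precipitate.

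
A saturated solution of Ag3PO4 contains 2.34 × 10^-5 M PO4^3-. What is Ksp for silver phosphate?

Ksp = 8.10e-18

Ag3PO4(s) <=> 3 Ag^+(aq) + PO4^3-(aq)
Stoichiometry gives [Ag^+] = (3/1)[PO4^3-] = 7.020 × 10^-5 M.
Ksp = [Ag^+]^3[PO4^3-]
Ksp = (7.020 × 10^-5)^3 × 2.34 × 10^-5 = 8.10 × 10^-18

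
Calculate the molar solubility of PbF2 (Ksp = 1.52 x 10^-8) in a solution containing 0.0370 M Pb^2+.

PbF2(s) <=> Pb^2+(aq) + 2 F^-(aq)
Ksp = [Pb^2+][F^-]^2
Let s be the molar solubility in this solution. [Pb^2+] = 0.0370 + s ≈ 0.0370, [F^-] = 2s (Ksp is small, so little additional dissolves).
Ksp ≈ 0.0370 × (2s)^2
s = 3.20 x 10^-4 M
Check: s = 3.2 × 10^-4 ≪ 0.0370, so the approximation is valid.

s ≈ 3.20e-4 M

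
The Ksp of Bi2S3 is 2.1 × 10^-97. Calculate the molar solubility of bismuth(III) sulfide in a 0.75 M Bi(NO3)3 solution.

Bi2S3(s) ⇌ 2 Bi^3+ + 3 S^2-
Ksp = [Bi^3+]^2[S^2-]^3
If s mol/L dissolves here, [Bi^3+] = 0.75 + 2s ≈ 0.75, [S^2-] = 3s (common-ion effect: Bi^3+ is already 0.75 M).
Ksp ≈ (0.75)^2 × (3s)^3
s = 2.4 × 10^-33 M
Check: 2s = 4.8 x 10^-33 ≪ 0.75, so the approximation is valid.

s = 2.4 × 10^-33 M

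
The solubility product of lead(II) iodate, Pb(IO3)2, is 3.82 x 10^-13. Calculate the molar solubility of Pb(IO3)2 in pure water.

Pb(IO3)2(s) ⇌ Pb^2+(aq) + 2 IO3^-(aq)
Ksp = [Pb^2+][IO3^-]^2
With molar solubility s: [Pb^2+] = s, [IO3^-] = 2s.
So Ksp = s × (2s)^2 = 4s^3
s = (3.82 x 10^-13 / 4)^(1/3) = 4.57 x 10^-5 M

s ≈ 4.57e-5 M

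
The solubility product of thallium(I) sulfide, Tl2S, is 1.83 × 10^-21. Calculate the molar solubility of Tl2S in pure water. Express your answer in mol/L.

Tl2S(s) ⇌ 2 Tl^+(aq) + S^2-(aq)
Ksp = [Tl^+]^2[S^2-]
For each mole of Tl2S that dissolves: [Tl^+] = 2s, [S^2-] = s.
Substituting: Ksp = (2s)^2s = 4s^3
s^3 = 1.83 × 10^-21 / 4, so s = 7.71 × 10^-8 M

s = 7.71e-8 M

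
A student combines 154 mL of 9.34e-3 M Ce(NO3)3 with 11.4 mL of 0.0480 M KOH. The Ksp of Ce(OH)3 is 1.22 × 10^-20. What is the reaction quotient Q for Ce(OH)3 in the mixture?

Total volume = 154 + 11.4 = 165.4 mL.
[Ce^3+] = 9.34 x 10^-3 × (154/165.4) = 8.696 x 10^-3 M
[OH^-] = 4.80 x 10^-2 × (11.4/165.4) = 3.308 × 10^-3 M
Ce(OH)3(s) ⇌ Ce^3+(aq) + 3 OH^-(aq), so Q = [Ce^3+][OH^-]^3
Q = (8.696 × 10^-3)(3.308 × 10^-3)^3 = 3.15 × 10^-10
Q > Ksp, so Ce(OH)3 will precipitate.

3.15 x 10^-10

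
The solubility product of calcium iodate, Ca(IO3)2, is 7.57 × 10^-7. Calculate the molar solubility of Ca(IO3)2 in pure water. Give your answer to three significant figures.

Ca(IO3)2(s) ⇌ Ca^2+ + 2 IO3^-
Ksp = [Ca^2+][IO3^-]^2
Let s = molar solubility. Then [Ca^2+] = s and [IO3^-] = 2s.
Ksp = s(2s)^2 = 4s^3
Solving, s = (7.57 × 10^-7/4)^(1/3) = 5.74 × 10^-3 M

s = 5.74 × 10^-3 M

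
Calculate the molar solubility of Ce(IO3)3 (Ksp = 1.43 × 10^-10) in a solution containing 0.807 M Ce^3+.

1.87e-4 M

Ce(IO3)3(s) ⇌ Ce^3+ + 3 IO3^-
Ksp = [Ce^3+][IO3^-]^3
If s mol/L dissolves here, [Ce^3+] = 0.807 + s ≈ 0.807, [IO3^-] = 3s (since the Ce^3+ already present dominates).
Ksp ≈ 0.807 × (3s)^3
s = 1.87 × 10^-4 M
Check: s = 1.9 x 10^-4 ≪ 0.807, so the approximation is valid.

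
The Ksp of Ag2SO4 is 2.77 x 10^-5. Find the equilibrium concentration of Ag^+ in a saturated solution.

Ag2SO4(s) ⇌ 2 Ag^+ + SO4^2-
Ksp = [Ag^+]^2[SO4^2-]
With molar solubility s: [Ag^+] = 2s, [SO4^2-] = s.
Substituting: Ksp = (2s)^2s = 4s^3
s^3 = 2.77 x 10^-5 / 4, so s = 1.906 × 10^-2 M
[Ag^+] = 2s = 3.81 × 10^-2 M

[Ag^+] ≈ 3.81e-2 M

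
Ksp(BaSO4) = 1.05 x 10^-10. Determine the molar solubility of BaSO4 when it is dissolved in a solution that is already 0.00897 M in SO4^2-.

BaSO4(s) ⇌ Ba^2+(aq) + SO4^2-(aq)
Ksp = [Ba^2+][SO4^2-]
If s mol/L dissolves here, [Ba^2+] = s, [SO4^2-] = 0.00897 + s ≈ 0.00897 (since the SO4^2- already present dominates).
Ksp ≈ s × 0.00897
s = 1.17 × 10^-8 M
Check: s = 1.2 x 10^-8 ≪ 0.00897, so the approximation is valid.

s ≈ 1.17e-8 M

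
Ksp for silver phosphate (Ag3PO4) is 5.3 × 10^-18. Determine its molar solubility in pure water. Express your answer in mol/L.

Ag3PO4(s) ⇌ 3 Ag^+(aq) + PO4^3-(aq)
Ksp = [Ag^+]^3[PO4^3-]
Let s = molar solubility. Then [Ag^+] = 3s and [PO4^3-] = s.
Substituting: Ksp = (3s)^3s = 27s^4
Solving, s = (5.3 × 10^-18/27)^(1/4) = 2.1 × 10^-5 M

s ≈ 2.1 × 10^-5 M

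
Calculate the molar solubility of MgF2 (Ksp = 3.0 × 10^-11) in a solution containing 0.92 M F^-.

MgF2(s) <=> Mg^2+(aq) + 2 F^-(aq)
Ksp = [Mg^2+][F^-]^2
Let s be the molar solubility in this solution. [Mg^2+] = s, [F^-] = 0.92 + 2s ≈ 0.92 (common-ion effect: F^- is already 0.92 M).
Ksp ≈ s × (0.92)^2
s = 3.5 × 10^-11 M
Check: 2s = 7.1 x 10^-11 ≪ 0.92, so the approximation is valid.

3.5e-11 M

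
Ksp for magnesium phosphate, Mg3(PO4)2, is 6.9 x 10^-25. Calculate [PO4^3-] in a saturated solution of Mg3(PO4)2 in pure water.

[PO4^3-] = 1.2 × 10^-5 M

Mg3(PO4)2(s) ⇌ 3 Mg^2+ + 2 PO4^3-
Ksp = [Mg^2+]^3[PO4^3-]^2
Let s = molar solubility. Then [Mg^2+] = 3s and [PO4^3-] = 2s.
Ksp = (3s)^3(2s)^2 = 108s^5
Solving, s = (6.9 x 10^-25/108)^(1/5) = 5.77 x 10^-6 M
[PO4^3-] = 2s = 1.2 × 10^-5 M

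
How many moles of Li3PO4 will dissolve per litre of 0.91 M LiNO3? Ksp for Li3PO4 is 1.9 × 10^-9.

Li3PO4(s) ⇌ 3 Li^+(aq) + PO4^3-(aq)
Ksp = [Li^+]^3[PO4^3-]
If s mol/L dissolves here, [Li^+] = 0.91 + 3s ≈ 0.91, [PO4^3-] = s (common-ion effect: Li^+ is already 0.91 M).
Ksp ≈ (0.91)^3 × s
s = 2.5 × 10^-9 M
Check: 3s = 7.6 x 10^-9 ≪ 0.91, so the approximation is valid.

2.5e-9 M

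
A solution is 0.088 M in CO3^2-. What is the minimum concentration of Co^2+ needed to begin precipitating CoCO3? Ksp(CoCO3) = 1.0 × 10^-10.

[Co^2+] ≈ 1.1 × 10^-9 M

CoCO3(s) ⇌ Co^2+(aq) + CO3^2-(aq)
Ksp = [Co^2+][CO3^2-]
Precipitation begins when Q = Ksp. With [CO3^2-] = 0.088 M:
1.0 × 10^-10 = (0.088) × [Co^2+]
[Co^2+] = (1.0 × 10^-10 / 8.8 × 10^-2) = 1.1 x 10^-9 M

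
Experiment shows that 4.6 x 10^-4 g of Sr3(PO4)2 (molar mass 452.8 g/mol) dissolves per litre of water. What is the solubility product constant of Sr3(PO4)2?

Ksp = 1.2 x 10^-28

Molar solubility s = (4.6 × 10^-4 g/L) / (452.8 g/mol) = 1.02 x 10^-6 M.
Sr3(PO4)2(s) ⇌ 3 Sr^2+ + 2 PO4^3-
With molar solubility s: [Sr^2+] = 3s, [PO4^3-] = 2s.
Ksp = [Sr^2+]^3[PO4^3-]^2
So Ksp = (3s)^3 × (2s)^2 = 108s^5
Ksp = 108 × (1.02 x 10^-6)^5 = 1.2 × 10^-28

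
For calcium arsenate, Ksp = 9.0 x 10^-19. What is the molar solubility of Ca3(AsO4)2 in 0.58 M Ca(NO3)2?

1.1e-9 M

Ca3(AsO4)2(s) ⇌ 3 Ca^2+ + 2 AsO4^3-
Ksp = [Ca^2+]^3[AsO4^3-]^2
Let s = moles of Ca3(AsO4)2 that dissolve per litre. [Ca^2+] = 0.58 + 3s ≈ 0.58, [AsO4^3-] = 2s (common-ion effect: Ca^2+ is already 0.58 M).
Ksp ≈ (0.58)^3 × (2s)^2
s = 1.1 x 10^-9 M
Check: 3s = 3.2 × 10^-9 ≪ 0.58, so the approximation is valid.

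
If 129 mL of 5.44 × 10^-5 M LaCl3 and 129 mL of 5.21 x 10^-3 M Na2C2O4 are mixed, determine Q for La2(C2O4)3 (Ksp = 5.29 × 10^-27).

1.31 x 10^-17

Total volume = 129 + 129 = 258 mL.
[La^3+] = 5.44 × 10^-5 × (129/258) = 2.720 x 10^-5 M
[C2O4^2-] = 5.21 × 10^-3 × (129/258) = 2.605 × 10^-3 M
La2(C2O4)3(s) ⇌ 2 La^3+ + 3 C2O4^2-, so Q = [La^3+]^2[C2O4^2-]^3
Q = (2.720 × 10^-5)^2(2.605 x 10^-3)^3 = 1.31 x 10^-17
Q > Ksp, so La2(C2O4)3 will precipitate.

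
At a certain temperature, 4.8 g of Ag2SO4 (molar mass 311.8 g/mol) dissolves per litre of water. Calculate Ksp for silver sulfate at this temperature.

Molar solubility s = (4.8 g/L) / (311.8 g/mol) = 1.54 × 10^-2 M.
Ag2SO4(s) ⇌ 2 Ag^+(aq) + SO4^2-(aq)
Let s = molar solubility. Then [Ag^+] = 2s and [SO4^2-] = s.
Ksp = [Ag^+]^2[SO4^2-]
So Ksp = (2s)^2 × s = 4s^3
Ksp = 4 × (1.54 x 10^-2)^3 = 1.5 × 10^-5

1.5 × 10^-5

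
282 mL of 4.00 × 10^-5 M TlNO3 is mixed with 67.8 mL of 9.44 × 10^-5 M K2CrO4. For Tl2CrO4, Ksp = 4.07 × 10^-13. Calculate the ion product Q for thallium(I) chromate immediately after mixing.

Total volume = 282 + 67.8 = 349.8 mL.
[Tl^+] = 4.00 × 10^-5 × (282/349.8) = 3.225 × 10^-5 M
[CrO4^2-] = 9.44 x 10^-5 × (67.8/349.8) = 1.830 × 10^-5 M
Tl2CrO4(s) <=> 2 Tl^+(aq) + CrO4^2-(aq), so Q = [Tl^+]^2[CrO4^2-]
Q = (3.225 x 10^-5)^2(1.830 × 10^-5) = 1.90 × 10^-14
Q < Ksp, so no precipitate of Tl2CrO4 forms.

Q = 1.90 × 10^-14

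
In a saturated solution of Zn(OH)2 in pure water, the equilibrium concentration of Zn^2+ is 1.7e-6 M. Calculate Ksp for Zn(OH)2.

Zn(OH)2(s) ⇌ Zn^2+(aq) + 2 OH^-(aq)
Stoichiometry gives [OH^-] = (2/1)[Zn^2+] = 3.40 × 10^-6 M.
Ksp = [Zn^2+][OH^-]^2
Ksp = 1.7 × 10^-6 × (3.40 x 10^-6)^2 = 2.0 × 10^-17

Ksp ≈ 2.0 × 10^-17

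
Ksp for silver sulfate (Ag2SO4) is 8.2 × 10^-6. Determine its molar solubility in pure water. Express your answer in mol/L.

Ag2SO4(s) ⇌ 2 Ag^+(aq) + SO4^2-(aq)
Ksp = [Ag^+]^2[SO4^2-]
If s mol/L of Ag2SO4 dissolves, [Ag^+] = 2s and [SO4^2-] = s.
Substituting: Ksp = (2s)^2s = 4s^3
s^3 = 8.2 × 10^-6 / 4, so s = 1.3 x 10^-2 M

1.3 × 10^-2 M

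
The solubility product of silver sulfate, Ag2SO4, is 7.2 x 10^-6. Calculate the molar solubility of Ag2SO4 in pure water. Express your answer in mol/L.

Ag2SO4(s) <=> 2 Ag^+(aq) + SO4^2-(aq)
Ksp = [Ag^+]^2[SO4^2-]
With molar solubility s: [Ag^+] = 2s, [SO4^2-] = s.
So Ksp = (2s)^2 × s = 4s^3
s^3 = 7.2 x 10^-6 / 4, so s = 1.2 × 10^-2 M

1.2e-2 M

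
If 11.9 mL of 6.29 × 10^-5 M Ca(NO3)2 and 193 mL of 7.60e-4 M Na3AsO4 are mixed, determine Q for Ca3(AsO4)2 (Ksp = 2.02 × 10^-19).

Total volume = 11.9 + 193 = 204.9 mL.
[Ca^2+] = 6.29 × 10^-5 × (11.9/204.9) = 3.653 × 10^-6 M
[AsO4^3-] = 7.60 × 10^-4 × (193/204.9) = 7.159 × 10^-4 M
Ca3(AsO4)2(s) ⇌ 3 Ca^2+(aq) + 2 AsO4^3-(aq), so Q = [Ca^2+]^3[AsO4^3-]^2
Q = (3.653 × 10^-6)^3(7.159 × 10^-4)^2 = 2.50 x 10^-23
Q < Ksp, so no precipitate of Ca3(AsO4)2 forms.

Q = 2.50 x 10^-23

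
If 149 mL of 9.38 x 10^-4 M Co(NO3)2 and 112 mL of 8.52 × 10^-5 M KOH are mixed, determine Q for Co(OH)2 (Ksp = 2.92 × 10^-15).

Q = 7.16 × 10^-13

Total volume = 149 + 112 = 261 mL.
[Co^2+] = 9.38 × 10^-4 × (149/261) = 5.355 × 10^-4 M
[OH^-] = 8.52 × 10^-5 × (112/261) = 3.656 x 10^-5 M
Co(OH)2(s) <=> Co^2+(aq) + 2 OH^-(aq), so Q = [Co^2+][OH^-]^2
Q = (5.355 x 10^-4)(3.656 × 10^-5)^2 = 7.16 × 10^-13
Q > Ksp, so Co(OH)2 will precipitate.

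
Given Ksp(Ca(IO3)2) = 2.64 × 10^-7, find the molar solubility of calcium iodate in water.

Ca(IO3)2(s) ⇌ Ca^2+ + 2 IO3^-
Ksp = [Ca^2+][IO3^-]^2
With molar solubility s: [Ca^2+] = s, [IO3^-] = 2s.
Substituting: Ksp = s(2s)^2 = 4s^3
s = (2.64 × 10^-7 / 4)^(1/3) = 4.04 × 10^-3 M

s ≈ 4.04e-3 M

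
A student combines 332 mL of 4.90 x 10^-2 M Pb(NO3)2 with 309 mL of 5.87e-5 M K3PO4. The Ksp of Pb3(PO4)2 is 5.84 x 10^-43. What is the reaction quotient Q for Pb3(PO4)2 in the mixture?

Q = 1.31e-14

Total volume = 332 + 309 = 641 mL.
[Pb^2+] = 4.90 × 10^-2 × (332/641) = 2.538 × 10^-2 M
[PO4^3-] = 5.87 × 10^-5 × (309/641) = 2.830 x 10^-5 M
Pb3(PO4)2(s) ⇌ 3 Pb^2+ + 2 PO4^3-, so Q = [Pb^2+]^3[PO4^3-]^2
Q = (2.538 x 10^-2)^3(2.830 × 10^-5)^2 = 1.31 × 10^-14
Q > Ksp, so Pb3(PO4)2 will precipitate.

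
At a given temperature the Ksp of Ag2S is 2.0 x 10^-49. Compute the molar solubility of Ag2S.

Ag2S(s) ⇌ 2 Ag^+(aq) + S^2-(aq)
Ksp = [Ag^+]^2[S^2-]
With molar solubility s: [Ag^+] = 2s, [S^2-] = s.
So Ksp = (2s)^2 × s = 4s^3
s^3 = 2.0 x 10^-49 / 4, so s = 3.7 × 10^-17 M

3.7 × 10^-17 M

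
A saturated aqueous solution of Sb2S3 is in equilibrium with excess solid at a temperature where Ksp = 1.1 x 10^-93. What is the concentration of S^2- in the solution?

Sb2S3(s) <=> 2 Sb^3+ + 3 S^2-
Ksp = [Sb^3+]^2[S^2-]^3
With molar solubility s: [Sb^3+] = 2s, [S^2-] = 3s.
So Ksp = (2s)^2 × (3s)^3 = 108s^5
s = (1.1 x 10^-93 / 108)^(1/5) = 1.00 × 10^-19 M
[S^2-] = 3s = 3.0 x 10^-19 M

3.0 x 10^-19 M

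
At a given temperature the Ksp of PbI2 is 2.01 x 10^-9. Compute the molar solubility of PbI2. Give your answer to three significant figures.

PbI2(s) ⇌ Pb^2+(aq) + 2 I^-(aq)
Ksp = [Pb^2+][I^-]^2
For each mole of PbI2 that dissolves: [Pb^2+] = s, [I^-] = 2s.
Ksp = s(2s)^2 = 4s^3
s = (2.01 x 10^-9 / 4)^(1/3) = 7.95 x 10^-4 M

s = 7.95 × 10^-4 M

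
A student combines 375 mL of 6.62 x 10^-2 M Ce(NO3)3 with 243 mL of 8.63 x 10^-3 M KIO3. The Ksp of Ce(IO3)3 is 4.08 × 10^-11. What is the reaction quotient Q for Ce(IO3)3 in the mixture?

Q = 1.57 x 10^-9

Total volume = 375 + 243 = 618 mL.
[Ce^3+] = 6.62 x 10^-2 × (375/618) = 4.017 x 10^-2 M
[IO3^-] = 8.63 x 10^-3 × (243/618) = 3.393 x 10^-3 M
Ce(IO3)3(s) ⇌ Ce^3+(aq) + 3 IO3^-(aq), so Q = [Ce^3+][IO3^-]^3
Q = (4.017 x 10^-2)(3.393 × 10^-3)^3 = 1.57 × 10^-9
Q > Ksp, so Ce(IO3)3 will precipitate.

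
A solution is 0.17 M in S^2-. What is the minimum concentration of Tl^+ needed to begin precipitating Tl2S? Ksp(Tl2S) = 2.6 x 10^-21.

Tl2S(s) <=> 2 Tl^+ + S^2-
Ksp = [Tl^+]^2[S^2-]
Precipitation begins when Q = Ksp. With [S^2-] = 0.17 M:
2.6 x 10^-21 = (0.17) × [Tl^+]^2
[Tl^+] = (2.6 x 10^-21 / 1.7 x 10^-1)^(1/2) = 1.2 x 10^-10 M

1.2 × 10^-10 M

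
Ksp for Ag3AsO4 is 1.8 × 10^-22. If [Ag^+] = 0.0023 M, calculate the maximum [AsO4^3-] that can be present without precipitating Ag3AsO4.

Ag3AsO4(s) ⇌ 3 Ag^+(aq) + AsO4^3-(aq)
Ksp = [Ag^+]^3[AsO4^3-]
Precipitation begins when Q = Ksp. With [Ag^+] = 0.0023 M:
1.8 × 10^-22 = (0.0023)^3 × [AsO4^3-]
[AsO4^3-] = (1.8 × 10^-22 / 1.22 x 10^-8) = 1.5 x 10^-14 M

1.5 × 10^-14 M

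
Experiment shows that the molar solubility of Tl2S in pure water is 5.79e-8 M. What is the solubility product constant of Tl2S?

Tl2S(s) <=> 2 Tl^+ + S^2-
If s mol/L of Tl2S dissolves, [Tl^+] = 2s and [S^2-] = s.
Ksp = [Tl^+]^2[S^2-]
So Ksp = (2s)^2 × s = 4s^3
With s = 5.79 × 10^-8: Ksp = 7.76 x 10^-22

Ksp ≈ 7.76e-22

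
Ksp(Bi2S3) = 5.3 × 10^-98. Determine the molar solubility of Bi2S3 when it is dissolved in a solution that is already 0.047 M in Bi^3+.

Bi2S3(s) ⇌ 2 Bi^3+(aq) + 3 S^2-(aq)
Ksp = [Bi^3+]^2[S^2-]^3
If s mol/L dissolves here, [Bi^3+] = 0.047 + 2s ≈ 0.047, [S^2-] = 3s (Ksp is small, so little additional dissolves).
Ksp ≈ (0.047)^2 × (3s)^3
s = 9.6 × 10^-33 M
Check: 2s = 1.9 × 10^-32 ≪ 0.047, so the approximation is valid.

s ≈ 9.6 × 10^-33 M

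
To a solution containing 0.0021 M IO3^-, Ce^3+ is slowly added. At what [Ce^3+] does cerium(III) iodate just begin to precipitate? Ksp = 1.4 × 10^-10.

Ce(IO3)3(s) ⇌ Ce^3+(aq) + 3 IO3^-(aq)
Ksp = [Ce^3+][IO3^-]^3
Precipitation begins when Q = Ksp. With [IO3^-] = 0.0021 M:
1.4 × 10^-10 = (0.0021)^3 × [Ce^3+]
[Ce^3+] = (1.4 × 10^-10 / 9.26 × 10^-9) = 1.5 x 10^-2 M

[Ce^3+] ≈ 0.015 M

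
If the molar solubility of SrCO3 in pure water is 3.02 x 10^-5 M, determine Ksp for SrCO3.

Ksp ≈ 9.12 × 10^-10

SrCO3(s) <=> Sr^2+ + CO3^2-
With molar solubility s: [Sr^2+] = s, [CO3^2-] = s.
Ksp = [Sr^2+][CO3^2-]
Ksp = (s)(s) = s^2
With s = 3.02 x 10^-5: Ksp = 9.12 × 10^-10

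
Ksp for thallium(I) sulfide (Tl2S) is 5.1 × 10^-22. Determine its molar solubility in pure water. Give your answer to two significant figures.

5.0e-8 M

Tl2S(s) <=> 2 Tl^+ + S^2-
Ksp = [Tl^+]^2[S^2-]
With molar solubility s: [Tl^+] = 2s, [S^2-] = s.
Substituting: Ksp = (2s)^2s = 4s^3
s^3 = 5.1 × 10^-22 / 4, so s = 5.0 x 10^-8 M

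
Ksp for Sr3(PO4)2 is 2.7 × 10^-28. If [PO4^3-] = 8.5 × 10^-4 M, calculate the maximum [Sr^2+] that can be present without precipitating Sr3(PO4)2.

Sr3(PO4)2(s) <=> 3 Sr^2+ + 2 PO4^3-
Ksp = [Sr^2+]^3[PO4^3-]^2
Precipitation begins when Q = Ksp. With [PO4^3-] = 8.5 × 10^-4 M:
2.7 × 10^-28 = (8.5 × 10^-4)^2 × [Sr^2+]^3
[Sr^2+] = (2.7 × 10^-28 / 7.23 × 10^-7)^(1/3) = 7.2 × 10^-8 M

[Sr^2+] ≈ 7.2e-8 M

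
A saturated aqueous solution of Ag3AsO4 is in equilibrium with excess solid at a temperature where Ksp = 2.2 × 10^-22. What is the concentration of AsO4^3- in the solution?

Ag3AsO4(s) <=> 3 Ag^+ + AsO4^3-
Ksp = [Ag^+]^3[AsO4^3-]
For each mole of Ag3AsO4 that dissolves: [Ag^+] = 3s, [AsO4^3-] = s.
Ksp = (3s)^3s = 27s^4
Solving, s = (2.2 × 10^-22/27)^(1/4) = 1.69 x 10^-6 M
[AsO4^3-] = s = 1.7 x 10^-6 M

[AsO4^3-] ≈ 1.7 × 10^-6 M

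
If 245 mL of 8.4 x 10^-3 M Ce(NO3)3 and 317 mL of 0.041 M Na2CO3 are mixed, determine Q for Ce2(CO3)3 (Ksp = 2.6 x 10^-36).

Q = 1.7 x 10^-10

Total volume = 245 + 317 = 562 mL.
[Ce^3+] = 8.4 x 10^-3 × (245/562) = 3.66 x 10^-3 M
[CO3^2-] = 4.1 × 10^-2 × (317/562) = 2.31 x 10^-2 M
Ce2(CO3)3(s) <=> 2 Ce^3+(aq) + 3 CO3^2-(aq), so Q = [Ce^3+]^2[CO3^2-]^3
Q = (3.66 × 10^-3)^2(2.31 × 10^-2)^3 = 1.7 x 10^-10
Q > Ksp, so Ce2(CO3)3 will precipitate.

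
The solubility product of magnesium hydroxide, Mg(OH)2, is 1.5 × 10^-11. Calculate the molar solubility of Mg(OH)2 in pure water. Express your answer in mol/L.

Mg(OH)2(s) <=> Mg^2+(aq) + 2 OH^-(aq)
Ksp = [Mg^2+][OH^-]^2
Let s = molar solubility. Then [Mg^2+] = s and [OH^-] = 2s.
Ksp = s(2s)^2 = 4s^3
s^3 = 1.5 × 10^-11 / 4, so s = 1.6 × 10^-4 M

1.6 × 10^-4 M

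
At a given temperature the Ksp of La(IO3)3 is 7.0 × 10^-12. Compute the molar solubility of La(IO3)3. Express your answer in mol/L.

La(IO3)3(s) ⇌ La^3+ + 3 IO3^-
Ksp = [La^3+][IO3^-]^3
Let s = molar solubility. Then [La^3+] = s and [IO3^-] = 3s.
Ksp = s(3s)^3 = 27s^4
s = (7.0 × 10^-12 / 27)^(1/4) = 7.1 × 10^-4 M

7.1 × 10^-4 M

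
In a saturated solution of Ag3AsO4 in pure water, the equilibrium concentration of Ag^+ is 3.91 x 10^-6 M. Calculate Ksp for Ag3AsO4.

Ag3AsO4(s) ⇌ 3 Ag^+(aq) + AsO4^3-(aq)
Stoichiometry gives [AsO4^3-] = (1/3)[Ag^+] = 1.303 × 10^-6 M.
Ksp = [Ag^+]^3[AsO4^3-]
Ksp = (3.91 x 10^-6)^3 × 1.303 x 10^-6 = 7.79 × 10^-23

Ksp ≈ 7.79e-23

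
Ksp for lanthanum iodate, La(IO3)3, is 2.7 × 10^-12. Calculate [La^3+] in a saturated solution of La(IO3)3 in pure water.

La(IO3)3(s) ⇌ La^3+(aq) + 3 IO3^-(aq)
Ksp = [La^3+][IO3^-]^3
With molar solubility s: [La^3+] = s, [IO3^-] = 3s.
So Ksp = s × (3s)^3 = 27s^4
Solving, s = (2.7 × 10^-12/27)^(1/4) = 5.62 x 10^-4 M
[La^3+] = s = 5.6 x 10^-4 M

[La^3+] ≈ 5.6 x 10^-4 M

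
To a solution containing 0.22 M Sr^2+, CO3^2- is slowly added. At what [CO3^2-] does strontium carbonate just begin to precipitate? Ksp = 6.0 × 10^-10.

SrCO3(s) <=> Sr^2+ + CO3^2-
Ksp = [Sr^2+][CO3^2-]
Precipitation begins when Q = Ksp. With [Sr^2+] = 0.22 M:
6.0 × 10^-10 = (0.22) × [CO3^2-]
[CO3^2-] = (6.0 × 10^-10 / 2.2 x 10^-1) = 2.7 × 10^-9 M

[CO3^2-] = 2.7 × 10^-9 M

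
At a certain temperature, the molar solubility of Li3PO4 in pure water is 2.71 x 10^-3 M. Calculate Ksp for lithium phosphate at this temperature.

Li3PO4(s) <=> 3 Li^+(aq) + PO4^3-(aq)
For each mole of Li3PO4 that dissolves: [Li^+] = 3s, [PO4^3-] = s.
Ksp = [Li^+]^3[PO4^3-]
Substituting: Ksp = (3s)^3s = 27s^4
With s = 2.71 × 10^-3: Ksp = 1.46 × 10^-9

1.46 × 10^-9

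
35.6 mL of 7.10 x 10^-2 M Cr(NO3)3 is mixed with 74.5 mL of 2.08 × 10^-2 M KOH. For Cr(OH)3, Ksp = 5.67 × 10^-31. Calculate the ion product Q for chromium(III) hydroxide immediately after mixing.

Total volume = 35.6 + 74.5 = 110.1 mL.
[Cr^3+] = 7.10 × 10^-2 × (35.6/110.1) = 2.296 x 10^-2 M
[OH^-] = 2.08 x 10^-2 × (74.5/110.1) = 1.407 × 10^-2 M
Cr(OH)3(s) <=> Cr^3+(aq) + 3 OH^-(aq), so Q = [Cr^3+][OH^-]^3
Q = (2.296 x 10^-2)(1.407 × 10^-2)^3 = 6.40 × 10^-8
Q > Ksp, so Cr(OH)3 will precipitate.

Q = 6.40 × 10^-8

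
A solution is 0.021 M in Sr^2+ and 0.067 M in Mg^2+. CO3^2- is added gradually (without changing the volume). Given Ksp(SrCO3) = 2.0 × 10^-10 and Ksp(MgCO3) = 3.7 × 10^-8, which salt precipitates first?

SrCO3

Precipitation of each salt starts when its ion product equals its Ksp.
For SrCO3: 2.0 × 10^-10 = 0.021 × [CO3^2-]  ⇒  [CO3^2-] = 9.5 x 10^-9 M.
For MgCO3: 3.7 × 10^-8 = 0.067 × [CO3^2-]  ⇒  [CO3^2-] = 5.5 × 10^-7 M.
The salt with the lower threshold [CO3^2-] precipitates first: SrCO3.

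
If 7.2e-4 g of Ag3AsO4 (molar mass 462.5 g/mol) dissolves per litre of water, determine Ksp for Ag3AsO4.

Ksp = 1.6 x 10^-22

Molar solubility s = (7.2 × 10^-4 g/L) / (462.5 g/mol) = 1.56 × 10^-6 M.
Ag3AsO4(s) ⇌ 3 Ag^+ + AsO4^3-
If s mol/L of Ag3AsO4 dissolves, [Ag^+] = 3s and [AsO4^3-] = s.
Ksp = [Ag^+]^3[AsO4^3-]
So Ksp = (3s)^3 × s = 27s^4
With s = 1.56 × 10^-6: Ksp = 1.6 × 10^-22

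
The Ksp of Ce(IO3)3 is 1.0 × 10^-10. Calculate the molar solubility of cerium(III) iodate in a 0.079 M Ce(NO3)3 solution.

s = 3.6e-4 M

Ce(IO3)3(s) ⇌ Ce^3+ + 3 IO3^-
Ksp = [Ce^3+][IO3^-]^3
Let s = moles of Ce(IO3)3 that dissolve per litre. [Ce^3+] = 0.079 + s ≈ 0.079, [IO3^-] = 3s (common-ion effect: Ce^3+ is already 0.079 M).
Ksp ≈ 0.079 × (3s)^3
s = 3.6 × 10^-4 M
Check: s = 3.6 × 10^-4 ≪ 0.079, so the approximation is valid.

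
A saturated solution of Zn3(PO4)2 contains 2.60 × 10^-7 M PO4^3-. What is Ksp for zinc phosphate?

Ksp ≈ 4.01e-33

Zn3(PO4)2(s) ⇌ 3 Zn^2+(aq) + 2 PO4^3-(aq)
Stoichiometry gives [Zn^2+] = (3/2)[PO4^3-] = 3.900 × 10^-7 M.
Ksp = [Zn^2+]^3[PO4^3-]^2
Ksp = (3.900 × 10^-7)^3 × (2.60 × 10^-7)^2 = 4.01 × 10^-33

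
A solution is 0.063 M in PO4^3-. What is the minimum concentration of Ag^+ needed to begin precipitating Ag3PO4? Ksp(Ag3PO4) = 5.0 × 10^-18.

Ag3PO4(s) <=> 3 Ag^+(aq) + PO4^3-(aq)
Ksp = [Ag^+]^3[PO4^3-]
Precipitation begins when Q = Ksp. With [PO4^3-] = 0.063 M:
5.0 × 10^-18 = (0.063) × [Ag^+]^3
[Ag^+] = (5.0 × 10^-18 / 6.3 × 10^-2)^(1/3) = 4.3 x 10^-6 M

[Ag^+] ≈ 4.3e-6 M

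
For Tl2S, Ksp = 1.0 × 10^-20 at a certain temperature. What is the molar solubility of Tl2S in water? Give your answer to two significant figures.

Tl2S(s) <=> 2 Tl^+ + S^2-
Ksp = [Tl^+]^2[S^2-]
If s mol/L of Tl2S dissolves, [Tl^+] = 2s and [S^2-] = s.
So Ksp = (2s)^2 × s = 4s^3
Solving, s = (1.0 × 10^-20/4)^(1/3) = 1.4 × 10^-7 M

s = 1.4 x 10^-7 M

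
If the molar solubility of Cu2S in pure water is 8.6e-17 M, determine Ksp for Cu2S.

Cu2S(s) ⇌ 2 Cu^+ + S^2-
For each mole of Cu2S that dissolves: [Cu^+] = 2s, [S^2-] = s.
Ksp = [Cu^+]^2[S^2-]
So Ksp = (2s)^2 × s = 4s^3
Ksp = 4 × (8.6 × 10^-17)^3 = 2.5 × 10^-48

Ksp ≈ 2.5 × 10^-48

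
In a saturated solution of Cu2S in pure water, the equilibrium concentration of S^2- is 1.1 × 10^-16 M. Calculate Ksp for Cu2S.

Ksp ≈ 5.3 × 10^-48

Cu2S(s) <=> 2 Cu^+(aq) + S^2-(aq)
Stoichiometry gives [Cu^+] = (2/1)[S^2-] = 2.20 x 10^-16 M.
Ksp = [Cu^+]^2[S^2-]
Ksp = (2.20 x 10^-16)^2 × 1.1 x 10^-16 = 5.3 × 10^-48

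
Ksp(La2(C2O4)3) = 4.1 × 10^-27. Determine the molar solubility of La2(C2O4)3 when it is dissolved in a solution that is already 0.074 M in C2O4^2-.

La2(C2O4)3(s) ⇌ 2 La^3+(aq) + 3 C2O4^2-(aq)
Ksp = [La^3+]^2[C2O4^2-]^3
If s mol/L dissolves here, [La^3+] = 2s, [C2O4^2-] = 0.074 + 3s ≈ 0.074 (Ksp is small, so little additional dissolves).
Ksp ≈ (2s)^2 × (0.074)^3
s = 1.6 × 10^-12 M
Check: 3s = 4.8 x 10^-12 ≪ 0.074, so the approximation is valid.

1.6 x 10^-12 M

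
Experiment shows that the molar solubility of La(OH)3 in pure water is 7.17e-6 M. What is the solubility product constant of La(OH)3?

La(OH)3(s) <=> La^3+(aq) + 3 OH^-(aq)
For each mole of La(OH)3 that dissolves: [La^3+] = s, [OH^-] = 3s.
Ksp = [La^3+][OH^-]^3
Substituting: Ksp = s(3s)^3 = 27s^4
With s = 7.17 x 10^-6: Ksp = 7.14 × 10^-20

Ksp ≈ 7.14 x 10^-20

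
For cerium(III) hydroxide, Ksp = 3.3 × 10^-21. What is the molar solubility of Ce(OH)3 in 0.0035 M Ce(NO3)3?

s = 3.3 x 10^-7 M

Ce(OH)3(s) ⇌ Ce^3+ + 3 OH^-
Ksp = [Ce^3+][OH^-]^3
Let s be the molar solubility in this solution. [Ce^3+] = 0.0035 + s ≈ 0.0035, [OH^-] = 3s (common-ion effect: Ce^3+ is already 0.0035 M).
Ksp ≈ 0.0035 × (3s)^3
s = 3.3 × 10^-7 M
Check: s = 3.3 × 10^-7 ≪ 0.0035, so the approximation is valid.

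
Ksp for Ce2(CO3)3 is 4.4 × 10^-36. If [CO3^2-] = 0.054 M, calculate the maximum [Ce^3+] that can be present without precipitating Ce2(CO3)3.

Ce2(CO3)3(s) ⇌ 2 Ce^3+ + 3 CO3^2-
Ksp = [Ce^3+]^2[CO3^2-]^3
Precipitation begins when Q = Ksp. With [CO3^2-] = 0.054 M:
4.4 × 10^-36 = (0.054)^3 × [Ce^3+]^2
[Ce^3+] = (4.4 × 10^-36 / 1.57 × 10^-4)^(1/2) = 1.7 × 10^-16 M

[Ce^3+] ≈ 1.7 × 10^-16 M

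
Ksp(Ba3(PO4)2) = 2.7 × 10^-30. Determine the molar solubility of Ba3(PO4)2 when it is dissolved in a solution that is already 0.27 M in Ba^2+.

s ≈ 5.9e-15 M

Ba3(PO4)2(s) ⇌ 3 Ba^2+(aq) + 2 PO4^3-(aq)
Ksp = [Ba^2+]^3[PO4^3-]^2
If s mol/L dissolves here, [Ba^2+] = 0.27 + 3s ≈ 0.27, [PO4^3-] = 2s (common-ion effect: Ba^2+ is already 0.27 M).
Ksp ≈ (0.27)^3 × (2s)^2
s = 5.9 x 10^-15 M
Check: 3s = 1.8 x 10^-14 ≪ 0.27, so the approximation is valid.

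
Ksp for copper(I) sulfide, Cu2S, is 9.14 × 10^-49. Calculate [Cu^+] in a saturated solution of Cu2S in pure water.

[Cu^+] = 1.22 × 10^-16 M

Cu2S(s) ⇌ 2 Cu^+(aq) + S^2-(aq)
Ksp = [Cu^+]^2[S^2-]
With molar solubility s: [Cu^+] = 2s, [S^2-] = s.
Ksp = (2s)^2s = 4s^3
Solving, s = (9.14 × 10^-49/4)^(1/3) = 6.114 x 10^-17 M
[Cu^+] = 2s = 1.22 × 10^-16 M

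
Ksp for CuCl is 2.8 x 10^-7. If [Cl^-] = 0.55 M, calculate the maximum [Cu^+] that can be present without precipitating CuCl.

5.1 x 10^-7 M

CuCl(s) ⇌ Cu^+(aq) + Cl^-(aq)
Ksp = [Cu^+][Cl^-]
Precipitation begins when Q = Ksp. With [Cl^-] = 0.55 M:
2.8 x 10^-7 = (0.55) × [Cu^+]
[Cu^+] = (2.8 x 10^-7 / 5.5 × 10^-1) = 5.1 × 10^-7 M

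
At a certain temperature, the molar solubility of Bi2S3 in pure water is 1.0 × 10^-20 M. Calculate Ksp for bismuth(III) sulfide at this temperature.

Bi2S3(s) ⇌ 2 Bi^3+ + 3 S^2-
For each mole of Bi2S3 that dissolves: [Bi^3+] = 2s, [S^2-] = 3s.
Ksp = [Bi^3+]^2[S^2-]^3
Substituting: Ksp = (2s)^2(3s)^3 = 108s^5
Ksp = 108 × (1.0 × 10^-20)^5 = 1.1 × 10^-98

1.1 x 10^-98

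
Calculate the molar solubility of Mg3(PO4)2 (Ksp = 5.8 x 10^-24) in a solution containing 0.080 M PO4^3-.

Mg3(PO4)2(s) <=> 3 Mg^2+ + 2 PO4^3-
Ksp = [Mg^2+]^3[PO4^3-]^2
If s mol/L dissolves here, [Mg^2+] = 3s, [PO4^3-] = 0.080 + 2s ≈ 0.080 (common-ion effect: PO4^3- is already 0.080 M).
Ksp ≈ (3s)^3 × (0.080)^2
s = 3.2 x 10^-8 M
Check: 2s = 6.5 × 10^-8 ≪ 0.080, so the approximation is valid.

s ≈ 3.2e-8 M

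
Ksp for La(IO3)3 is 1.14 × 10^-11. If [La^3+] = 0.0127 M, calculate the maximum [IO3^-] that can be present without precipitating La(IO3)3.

[IO3^-] = 9.65 x 10^-4 M

La(IO3)3(s) ⇌ La^3+(aq) + 3 IO3^-(aq)
Ksp = [La^3+][IO3^-]^3
Precipitation begins when Q = Ksp. With [La^3+] = 0.0127 M:
1.14 × 10^-11 = (0.0127) × [IO3^-]^3
[IO3^-] = (1.14 × 10^-11 / 1.27 x 10^-2)^(1/3) = 9.65 × 10^-4 M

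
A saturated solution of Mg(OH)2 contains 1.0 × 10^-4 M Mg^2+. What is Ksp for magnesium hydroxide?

Mg(OH)2(s) <=> Mg^2+ + 2 OH^-
Stoichiometry gives [OH^-] = (2/1)[Mg^2+] = 2.00 x 10^-4 M.
Ksp = [Mg^2+][OH^-]^2
Ksp = 1.0 × 10^-4 × (2.00 x 10^-4)^2 = 4.0 × 10^-12

Ksp ≈ 4.0e-12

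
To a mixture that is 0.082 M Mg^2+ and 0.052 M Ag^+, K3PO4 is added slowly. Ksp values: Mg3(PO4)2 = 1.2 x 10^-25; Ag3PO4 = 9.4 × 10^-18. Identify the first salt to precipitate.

Precipitation of each salt starts when its ion product equals its Ksp.
For Mg3(PO4)2: 1.2 x 10^-25 = (0.082)^3 × [PO4^3-]^2  ⇒  [PO4^3-] = 1.5 x 10^-11 M.
For Ag3PO4: 9.4 × 10^-18 = (0.052)^3 × [PO4^3-]  ⇒  [PO4^3-] = 6.7 × 10^-14 M.
The salt with the lower threshold [PO4^3-] precipitates first: Ag3PO4.

Ag3PO4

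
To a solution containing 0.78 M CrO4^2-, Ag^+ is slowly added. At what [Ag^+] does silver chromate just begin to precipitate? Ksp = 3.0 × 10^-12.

[Ag^+] = 2.0 × 10^-6 M

Ag2CrO4(s) ⇌ 2 Ag^+ + CrO4^2-
Ksp = [Ag^+]^2[CrO4^2-]
Precipitation begins when Q = Ksp. With [CrO4^2-] = 0.78 M:
3.0 × 10^-12 = (0.78) × [Ag^+]^2
[Ag^+] = (3.0 × 10^-12 / 7.8 × 10^-1)^(1/2) = 2.0 x 10^-6 M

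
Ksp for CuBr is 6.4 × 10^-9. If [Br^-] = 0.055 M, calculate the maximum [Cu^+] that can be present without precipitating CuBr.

CuBr(s) ⇌ Cu^+(aq) + Br^-(aq)
Ksp = [Cu^+][Br^-]
Precipitation begins when Q = Ksp. With [Br^-] = 0.055 M:
6.4 × 10^-9 = (0.055) × [Cu^+]
[Cu^+] = (6.4 × 10^-9 / 5.5 × 10^-2) = 1.2 x 10^-7 M

[Cu^+] = 1.2 x 10^-7 M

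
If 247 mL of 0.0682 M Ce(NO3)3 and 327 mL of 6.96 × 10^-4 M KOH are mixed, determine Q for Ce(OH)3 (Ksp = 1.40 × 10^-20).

Total volume = 247 + 327 = 574 mL.
[Ce^3+] = 6.82 × 10^-2 × (247/574) = 2.935 × 10^-2 M
[OH^-] = 6.96 x 10^-4 × (327/574) = 3.965 × 10^-4 M
Ce(OH)3(s) <=> Ce^3+ + 3 OH^-, so Q = [Ce^3+][OH^-]^3
Q = (2.935 × 10^-2)(3.965 × 10^-4)^3 = 1.83 × 10^-12
Q > Ksp, so Ce(OH)3 will precipitate.

Q ≈ 1.83 × 10^-12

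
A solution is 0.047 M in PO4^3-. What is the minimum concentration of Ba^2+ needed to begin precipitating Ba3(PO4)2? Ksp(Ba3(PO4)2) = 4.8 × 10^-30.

Ba3(PO4)2(s) ⇌ 3 Ba^2+(aq) + 2 PO4^3-(aq)
Ksp = [Ba^2+]^3[PO4^3-]^2
Precipitation begins when Q = Ksp. With [PO4^3-] = 0.047 M:
4.8 × 10^-30 = (0.047)^2 × [Ba^2+]^3
[Ba^2+] = (4.8 × 10^-30 / 2.21 × 10^-3)^(1/3) = 1.3 × 10^-9 M

[Ba^2+] ≈ 1.3 x 10^-9 M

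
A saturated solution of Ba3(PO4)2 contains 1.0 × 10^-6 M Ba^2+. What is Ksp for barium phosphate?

4.4 x 10^-31

Ba3(PO4)2(s) ⇌ 3 Ba^2+ + 2 PO4^3-
Stoichiometry gives [PO4^3-] = (2/3)[Ba^2+] = 6.67 × 10^-7 M.
Ksp = [Ba^2+]^3[PO4^3-]^2
Ksp = (1.0 x 10^-6)^3 × (6.67 × 10^-7)^2 = 4.4 × 10^-31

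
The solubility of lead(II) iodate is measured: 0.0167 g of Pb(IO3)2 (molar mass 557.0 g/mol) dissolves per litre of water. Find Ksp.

Molar solubility s = (1.67 × 10^-2 g/L) / (557.0 g/mol) = 2.998 x 10^-5 M.
Pb(IO3)2(s) <=> Pb^2+ + 2 IO3^-
Let s = molar solubility. Then [Pb^2+] = s and [IO3^-] = 2s.
Ksp = [Pb^2+][IO3^-]^2
Ksp = s(2s)^2 = 4s^3
With s = 2.998 × 10^-5: Ksp = 1.08 × 10^-13

1.08 × 10^-13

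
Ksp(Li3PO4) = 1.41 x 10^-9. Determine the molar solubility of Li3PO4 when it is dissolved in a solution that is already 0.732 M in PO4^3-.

Li3PO4(s) ⇌ 3 Li^+(aq) + PO4^3-(aq)
Ksp = [Li^+]^3[PO4^3-]
If s mol/L dissolves here, [Li^+] = 3s, [PO4^3-] = 0.732 + s ≈ 0.732 (Ksp is small, so little additional dissolves).
Ksp ≈ (3s)^3 × 0.732
s = 4.15 × 10^-4 M
Check: s = 4.1 x 10^-4 ≪ 0.732, so the approximation is valid.

s = 4.15e-4 M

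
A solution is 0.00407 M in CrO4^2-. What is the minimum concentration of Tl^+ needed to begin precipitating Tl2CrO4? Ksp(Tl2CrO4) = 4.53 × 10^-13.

Tl2CrO4(s) ⇌ 2 Tl^+(aq) + CrO4^2-(aq)
Ksp = [Tl^+]^2[CrO4^2-]
Precipitation begins when Q = Ksp. With [CrO4^2-] = 0.00407 M:
4.53 × 10^-13 = (0.00407) × [Tl^+]^2
[Tl^+] = (4.53 × 10^-13 / 4.07 × 10^-3)^(1/2) = 1.05 x 10^-5 M

[Tl^+] = 1.05 x 10^-5 M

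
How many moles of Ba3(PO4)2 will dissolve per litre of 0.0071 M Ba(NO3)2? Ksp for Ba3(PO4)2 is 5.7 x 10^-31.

s = 6.3e-13 M

Ba3(PO4)2(s) <=> 3 Ba^2+ + 2 PO4^3-
Ksp = [Ba^2+]^3[PO4^3-]^2
Let s be the molar solubility in this solution. [Ba^2+] = 0.0071 + 3s ≈ 0.0071, [PO4^3-] = 2s (since Ba^2+ from Ba(NO3)2 dominates).
Ksp ≈ (0.0071)^3 × (2s)^2
s = 6.3 x 10^-13 M
Check: 3s = 1.9 x 10^-12 ≪ 0.0071, so the approximation is valid.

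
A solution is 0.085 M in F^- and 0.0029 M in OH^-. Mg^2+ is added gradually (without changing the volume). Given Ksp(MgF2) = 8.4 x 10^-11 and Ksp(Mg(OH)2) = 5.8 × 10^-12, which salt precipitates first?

MgF2

Each salt begins to precipitate when Q = Ksp, i.e. when [Mg^2+] reaches its threshold.
For MgF2: 8.4 x 10^-11 = (0.085)^2 × [Mg^2+]  ⇒  [Mg^2+] = 1.2 x 10^-8 M.
For Mg(OH)2: 5.8 × 10^-12 = (0.0029)^2 × [Mg^2+]  ⇒  [Mg^2+] = 6.9 × 10^-7 M.
The salt with the lower threshold [Mg^2+] precipitates first: MgF2.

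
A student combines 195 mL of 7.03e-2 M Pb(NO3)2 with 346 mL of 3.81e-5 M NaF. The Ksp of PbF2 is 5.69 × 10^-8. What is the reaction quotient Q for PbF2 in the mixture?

Q ≈ 1.50 x 10^-11

Total volume = 195 + 346 = 541 mL.
[Pb^2+] = 7.03 × 10^-2 × (195/541) = 2.534 x 10^-2 M
[F^-] = 3.81 × 10^-5 × (346/541) = 2.437 × 10^-5 M
PbF2(s) ⇌ Pb^2+ + 2 F^-, so Q = [Pb^2+][F^-]^2
Q = (2.534 × 10^-2)(2.437 × 10^-5)^2 = 1.50 × 10^-11
Q < Ksp, so no precipitate of PbF2 forms.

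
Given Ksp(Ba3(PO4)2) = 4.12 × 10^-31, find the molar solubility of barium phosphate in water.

3.28e-7 M

Ba3(PO4)2(s) ⇌ 3 Ba^2+ + 2 PO4^3-
Ksp = [Ba^2+]^3[PO4^3-]^2
If s mol/L of Ba3(PO4)2 dissolves, [Ba^2+] = 3s and [PO4^3-] = 2s.
Substituting: Ksp = (3s)^3(2s)^2 = 108s^5
s^5 = 4.12 × 10^-31 / 108, so s = 3.28 × 10^-7 M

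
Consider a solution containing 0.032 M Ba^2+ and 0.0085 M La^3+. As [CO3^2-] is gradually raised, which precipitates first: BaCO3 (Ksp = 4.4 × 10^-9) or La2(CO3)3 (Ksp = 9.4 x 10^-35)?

La2(CO3)3

Each salt begins to precipitate when Q = Ksp, i.e. when [CO3^2-] reaches its threshold.
For BaCO3: 4.4 × 10^-9 = 0.032 × [CO3^2-]  ⇒  [CO3^2-] = 1.4 × 10^-7 M.
For La2(CO3)3: 9.4 x 10^-35 = (0.0085)^2 × [CO3^2-]^3  ⇒  [CO3^2-] = 1.1 x 10^-10 M.
The salt with the lower threshold [CO3^2-] precipitates first: La2(CO3)3.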